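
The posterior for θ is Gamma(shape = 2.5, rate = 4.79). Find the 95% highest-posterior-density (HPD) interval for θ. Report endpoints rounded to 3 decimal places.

[0.031, 1.168]

The posterior is unimodal and skewed, so the HPD interval has equal density at both endpoints and is the shortest 95% interval.
Solving f(0.031) = f(1.168) with F(1.168) − F(0.031) = 0.95 gives [0.031, 1.168].
For comparison, the equal-tailed interval is [0.087, 1.340]; the HPD is narrower and shifted toward the mode.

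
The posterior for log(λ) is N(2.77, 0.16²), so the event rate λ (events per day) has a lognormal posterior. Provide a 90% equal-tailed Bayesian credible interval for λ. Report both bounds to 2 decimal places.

On the log scale the 90% interval is 2.77 ± 1.645 × 0.16 = [2.5068, 3.0332].
Exponentiate: [e^2.5068, e^3.0332] = [12.27, 20.76].

[12.27, 20.76]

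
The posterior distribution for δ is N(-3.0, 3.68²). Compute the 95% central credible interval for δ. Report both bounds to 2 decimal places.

[-10.21, 4.21]

The posterior is symmetric, so the 95% equal-tailed interval is δ = -3.0 ± z·3.68 with z = 1.960.
Half-width: 1.960 × 3.68 = 7.21.
-3.0 − 7.21 = -10.21; -3.0 + 7.21 = 4.21.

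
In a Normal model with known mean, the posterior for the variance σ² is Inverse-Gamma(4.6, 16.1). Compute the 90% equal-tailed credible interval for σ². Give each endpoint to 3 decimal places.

[1.872, 9.343]

Inverse-Gamma(4.6, 16.1) quantiles: F⁻¹(0.05) and F⁻¹(0.95).
Equivalently, 1/σ² ~ Gamma(4.6, rate = 16.1); invert its 0.95 and 0.05 quantiles.
Posterior mean ≈ 4.472, SD ≈ 2.774; a Normal approximation gives roughly [-0.090, 9.034].
Exact: lower = 1.872; upper = 9.343.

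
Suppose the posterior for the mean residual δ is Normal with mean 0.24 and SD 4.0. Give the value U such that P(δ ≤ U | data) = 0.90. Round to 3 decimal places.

Need U with P(δ ≤ U) = 0.90: U = 0.24 + z_{0.1}·4.0.
z = 1.282; U = 0.24 + 1.282 × 4.0 = 5.366.

5.366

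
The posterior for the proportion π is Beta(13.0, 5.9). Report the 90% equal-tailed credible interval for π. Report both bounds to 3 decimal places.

[0.506, 0.847]

Posterior: Beta(13.0, 5.9).
Equal-tailed 90% interval: the 0.05 and 0.95 quantiles of Beta(13.0, 5.9).
Posterior mean ≈ 0.688, SD ≈ 0.104; a Normal approximation gives roughly [0.517, 0.859].
Exact: F⁻¹(0.05) = 0.506; F⁻¹(0.95) = 0.847.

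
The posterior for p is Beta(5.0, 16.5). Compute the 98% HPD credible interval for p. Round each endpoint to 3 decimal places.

The posterior is unimodal and skewed, so the HPD interval has equal density at both endpoints and is the shortest 98% interval.
Solving f(0.055) = f(0.450) with F(0.450) − F(0.055) = 0.98 gives [0.055, 0.450].
For comparison, the equal-tailed interval is [0.067, 0.469]; the HPD is narrower and shifted toward the mode.

[0.055, 0.450]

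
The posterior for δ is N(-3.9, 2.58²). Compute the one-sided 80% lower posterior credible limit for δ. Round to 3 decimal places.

Need L with P(δ ≥ L) = 0.80: L = -3.9 − z_{0.2}·2.58.
z = 0.842; L = -3.9 − 0.842 × 2.58 = -6.071.

-6.071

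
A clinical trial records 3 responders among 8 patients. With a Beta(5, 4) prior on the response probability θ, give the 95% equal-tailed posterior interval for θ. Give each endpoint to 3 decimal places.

[0.247, 0.701]

Posterior: Beta(5+3, 4+5) = Beta(8, 9).
Equal-tailed 95% interval: the 0.025 and 0.975 quantiles of Beta(8, 9).
Posterior mean ≈ 0.471, SD ≈ 0.118; a Normal approximation gives roughly [0.240, 0.701].
Exact: F⁻¹(0.025) = 0.247; F⁻¹(0.975) = 0.701.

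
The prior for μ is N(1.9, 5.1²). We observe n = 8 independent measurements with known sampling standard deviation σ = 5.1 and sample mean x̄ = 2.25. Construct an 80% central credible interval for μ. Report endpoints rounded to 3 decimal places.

Posterior precision = 1/5.1² + 8/5.1² = 0.0384 + 0.3076 = 0.3460, so posterior SD = 1.7000.
Posterior mean = (1.9/5.1² + 8·2.25/5.1²) / 0.3460 = 2.2111.
Interval: 2.2111 ± 1.282 × 1.7000 → [0.032, 4.390].

[0.032, 4.390]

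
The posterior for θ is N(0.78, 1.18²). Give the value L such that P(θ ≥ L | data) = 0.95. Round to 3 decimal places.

-1.161

Need L with P(θ ≥ L) = 0.95: L = 0.78 − z_{0.05}·1.18.
z = 1.645; L = 0.78 − 1.645 × 1.18 = -1.161.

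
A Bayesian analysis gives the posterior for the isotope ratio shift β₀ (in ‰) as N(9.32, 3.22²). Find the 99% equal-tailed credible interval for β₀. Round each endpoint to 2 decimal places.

[1.03, 17.61]

The posterior is symmetric, so the 99% equal-tailed interval is β₀ = 9.32 ± z·3.22 with z = 2.576.
Half-width: 2.576 × 3.22 = 8.29.
9.32 − 8.29 = 1.03; 9.32 + 8.29 = 17.61.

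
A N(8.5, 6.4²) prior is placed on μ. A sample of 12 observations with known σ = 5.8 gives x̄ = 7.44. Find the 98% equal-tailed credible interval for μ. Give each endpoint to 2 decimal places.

[3.74, 11.28]

Posterior precision = 1/6.4² + 12/5.8² = 0.0244 + 0.3567 = 0.3811, so posterior SD = 1.6198.
Posterior mean = (8.5/6.4² + 12·7.44/5.8²) / 0.3811 = 7.5079.
Interval: 7.5079 ± 2.326 × 1.6198 → [3.74, 11.28].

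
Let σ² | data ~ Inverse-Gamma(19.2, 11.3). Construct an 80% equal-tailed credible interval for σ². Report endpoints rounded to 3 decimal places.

Inverse-Gamma(19.2, 11.3) quantiles: F⁻¹(0.1) and F⁻¹(0.9).
Equivalently, 1/σ² ~ Gamma(19.2, rate = 11.3); invert its 0.9 and 0.1 quantiles.
Posterior mean ≈ 0.621, SD ≈ 0.150; a Normal approximation gives roughly [0.429, 0.813].
Exact: lower = 0.452; upper = 0.816.

[0.452, 0.816]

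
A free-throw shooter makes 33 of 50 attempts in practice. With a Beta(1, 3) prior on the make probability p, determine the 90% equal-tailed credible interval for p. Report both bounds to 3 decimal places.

Posterior: Beta(1+33, 3+17) = Beta(34, 20).
Equal-tailed 90% interval: the 0.05 and 0.95 quantiles of Beta(34, 20).
Posterior mean ≈ 0.630, SD ≈ 0.065; a Normal approximation gives roughly [0.523, 0.737].
Exact: F⁻¹(0.05) = 0.520; F⁻¹(0.95) = 0.734.

[0.520, 0.734]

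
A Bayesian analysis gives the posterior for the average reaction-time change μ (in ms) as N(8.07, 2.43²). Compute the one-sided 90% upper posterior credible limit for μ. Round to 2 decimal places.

Need U with P(μ ≤ U) = 0.90: U = 8.07 + z_{0.1}·2.43.
z = 1.282; U = 8.07 + 1.282 × 2.43 = 11.18.

11.18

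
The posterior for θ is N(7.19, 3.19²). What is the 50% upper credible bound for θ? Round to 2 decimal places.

Need U with P(θ ≤ U) = 0.50: U = 7.19 + z_{0.5}·3.19.
z = 0.000; U = 7.19 + 0.000 × 3.19 = 7.19.

7.19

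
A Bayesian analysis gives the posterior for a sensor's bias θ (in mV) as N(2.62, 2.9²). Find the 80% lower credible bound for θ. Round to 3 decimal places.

Need L with P(θ ≥ L) = 0.80: L = 2.62 − z_{0.2}·2.9.
z = 0.842; L = 2.62 − 0.842 × 2.9 = 0.179.

0.179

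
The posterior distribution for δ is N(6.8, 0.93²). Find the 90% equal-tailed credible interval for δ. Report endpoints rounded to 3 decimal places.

[5.270, 8.330]

The posterior is symmetric, so the 90% equal-tailed interval is δ = 6.8 ± z·0.93 with z = 1.645.
Half-width: 1.645 × 0.93 = 1.530.
6.8 − 1.530 = 5.270; 6.8 + 1.530 = 8.330.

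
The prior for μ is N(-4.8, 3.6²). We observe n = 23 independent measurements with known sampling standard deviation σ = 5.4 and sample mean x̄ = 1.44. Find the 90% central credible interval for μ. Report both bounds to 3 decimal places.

Posterior precision = 1/3.6² + 23/5.4² = 0.0772 + 0.7888 = 0.8659, so posterior SD = 1.0746.
Posterior mean = (-4.8/3.6² + 23·1.44/5.4²) / 0.8659 = 0.8840.
Interval: 0.8840 ± 1.645 × 1.0746 → [-0.884, 2.652].

[-0.884, 2.652]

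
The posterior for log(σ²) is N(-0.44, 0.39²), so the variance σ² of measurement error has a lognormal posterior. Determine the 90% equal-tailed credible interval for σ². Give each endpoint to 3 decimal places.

On the log scale the 90% interval is -0.44 ± 1.645 × 0.39 = [-1.0815, 0.2015].
Exponentiate: [e^-1.0815, e^0.2015] = [0.339, 1.223].

[0.339, 1.223]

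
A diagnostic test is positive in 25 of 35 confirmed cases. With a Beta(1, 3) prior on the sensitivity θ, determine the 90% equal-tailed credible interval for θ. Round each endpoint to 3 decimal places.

[0.539, 0.784]

Posterior: Beta(1+25, 3+10) = Beta(26, 13).
Equal-tailed 90% interval: the 0.05 and 0.95 quantiles of Beta(26, 13).
Posterior mean ≈ 0.667, SD ≈ 0.075; a Normal approximation gives roughly [0.544, 0.789].
Exact: F⁻¹(0.05) = 0.539; F⁻¹(0.95) = 0.784.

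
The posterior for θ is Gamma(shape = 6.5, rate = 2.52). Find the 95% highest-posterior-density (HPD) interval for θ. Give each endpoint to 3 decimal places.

[0.813, 4.590]

The posterior is unimodal and skewed, so the HPD interval has equal density at both endpoints and is the shortest 95% interval.
Solving f(0.813) = f(4.590) with F(4.590) − F(0.813) = 0.95 gives [0.813, 4.590].
For comparison, the equal-tailed interval is [0.994, 4.908]; the HPD is narrower and shifted toward the mode.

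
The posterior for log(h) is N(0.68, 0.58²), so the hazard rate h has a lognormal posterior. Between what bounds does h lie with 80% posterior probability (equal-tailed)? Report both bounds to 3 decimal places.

On the log scale the 80% interval is 0.68 ± 1.282 × 0.58 = [-0.0633, 1.4233].
Exponentiate: [e^-0.0633, e^1.4233] = [0.939, 4.151].

[0.939, 4.151]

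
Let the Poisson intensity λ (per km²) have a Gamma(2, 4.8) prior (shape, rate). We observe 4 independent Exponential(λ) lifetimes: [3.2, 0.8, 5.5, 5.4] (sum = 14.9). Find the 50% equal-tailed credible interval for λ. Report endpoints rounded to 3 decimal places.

[0.214, 0.377]

Posterior: Gamma(2+4, 4.8+14.9) = Gamma(6, 19.7) (shape, rate).
Equal-tailed 50% interval: Gamma(6, 19.7) quantiles at 0.25 and 0.75.
Posterior mean ≈ 0.305, SD ≈ 0.124; a Normal approximation gives roughly [0.221, 0.388].
Exact: lower = 0.214; upper = 0.377.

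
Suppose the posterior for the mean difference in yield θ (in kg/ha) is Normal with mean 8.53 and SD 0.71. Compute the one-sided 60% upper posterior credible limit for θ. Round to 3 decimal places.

8.710

Need U with P(θ ≤ U) = 0.60: U = 8.53 + z_{0.4}·0.71.
z = 0.253; U = 8.53 + 0.253 × 0.71 = 8.710.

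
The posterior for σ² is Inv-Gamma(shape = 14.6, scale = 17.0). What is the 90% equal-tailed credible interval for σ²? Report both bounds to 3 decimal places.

Inverse-Gamma(14.6, 17.0) quantiles: F⁻¹(0.05) and F⁻¹(0.95).
Equivalently, 1/σ² ~ Gamma(14.6, rate = 17.0); invert its 0.95 and 0.05 quantiles.
Posterior mean ≈ 1.250, SD ≈ 0.352; a Normal approximation gives roughly [0.671, 1.829].
Exact: lower = 0.794; upper = 1.903.

[0.794, 1.903]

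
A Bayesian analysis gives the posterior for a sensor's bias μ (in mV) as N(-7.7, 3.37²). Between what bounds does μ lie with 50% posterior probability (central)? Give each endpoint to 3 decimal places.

The posterior is symmetric, so the 50% equal-tailed interval is μ = -7.7 ± z·3.37 with z = 0.674.
Half-width: 0.674 × 3.37 = 2.273.
-7.7 − 2.273 = -9.973; -7.7 + 2.273 = -5.427.

[-9.973, -5.427]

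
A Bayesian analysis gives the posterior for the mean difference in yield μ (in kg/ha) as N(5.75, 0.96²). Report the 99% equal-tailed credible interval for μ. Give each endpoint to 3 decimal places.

The posterior is symmetric, so the 99% equal-tailed interval is μ = 5.75 ± z·0.96 with z = 2.576.
Half-width: 2.576 × 0.96 = 2.473.
5.75 − 2.473 = 3.277; 5.75 + 2.473 = 8.223.

[3.277, 8.223]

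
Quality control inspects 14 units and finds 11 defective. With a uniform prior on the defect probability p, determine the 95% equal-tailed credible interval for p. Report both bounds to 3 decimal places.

[0.519, 0.922]

Posterior: Beta(1+11, 1+3) = Beta(12, 4).
Equal-tailed 95% interval: the 0.025 and 0.975 quantiles of Beta(12, 4).
Posterior mean ≈ 0.750, SD ≈ 0.105; a Normal approximation gives roughly [0.544, 0.956].
Exact: F⁻¹(0.025) = 0.519; F⁻¹(0.975) = 0.922.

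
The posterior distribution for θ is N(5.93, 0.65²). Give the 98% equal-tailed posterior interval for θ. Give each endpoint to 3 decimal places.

The posterior is symmetric, so the 98% equal-tailed interval is θ = 5.93 ± z·0.65 with z = 2.326.
Half-width: 2.326 × 0.65 = 1.512.
5.93 − 1.512 = 4.418; 5.93 + 1.512 = 7.442.

[4.418, 7.442]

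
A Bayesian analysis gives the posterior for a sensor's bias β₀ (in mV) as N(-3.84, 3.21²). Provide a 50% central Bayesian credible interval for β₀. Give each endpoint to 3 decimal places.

The posterior is symmetric, so the 50% equal-tailed interval is β₀ = -3.84 ± z·3.21 with z = 0.674.
Half-width: 0.674 × 3.21 = 2.165.
-3.84 − 2.165 = -6.005; -3.84 + 2.165 = -1.675.

[-6.005, -1.675]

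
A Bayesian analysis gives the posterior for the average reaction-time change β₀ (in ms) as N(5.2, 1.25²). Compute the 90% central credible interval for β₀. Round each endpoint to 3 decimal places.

[3.144, 7.256]

The posterior is symmetric, so the 90% equal-tailed interval is β₀ = 5.2 ± z·1.25 with z = 1.645.
Half-width: 1.645 × 1.25 = 2.056.
5.2 − 2.056 = 3.144; 5.2 + 2.056 = 7.256.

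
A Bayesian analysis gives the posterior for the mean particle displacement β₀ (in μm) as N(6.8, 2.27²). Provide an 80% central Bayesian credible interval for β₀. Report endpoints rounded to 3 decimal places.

[3.891, 9.709]

The posterior is symmetric, so the 80% equal-tailed interval is β₀ = 6.8 ± z·2.27 with z = 1.282.
Half-width: 1.282 × 2.27 = 2.909.
6.8 − 2.909 = 3.891; 6.8 + 2.909 = 9.709.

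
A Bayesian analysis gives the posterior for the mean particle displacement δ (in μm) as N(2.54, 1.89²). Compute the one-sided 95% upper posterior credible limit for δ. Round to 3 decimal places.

5.649

Need U with P(δ ≤ U) = 0.95: U = 2.54 + z_{0.05}·1.89.
z = 1.645; U = 2.54 + 1.645 × 1.89 = 5.649.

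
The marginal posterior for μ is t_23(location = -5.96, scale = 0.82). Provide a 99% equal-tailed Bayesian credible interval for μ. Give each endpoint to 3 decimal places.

The t_23 distribution is symmetric; the 99% interval is -5.96 ± t·0.82 with t_{0.995,23} = 2.807.
Half-width: 2.807 × 0.82 = 2.302.
-5.96 − 2.302 = -8.262; -5.96 + 2.302 = -3.658.

[-8.262, -3.658]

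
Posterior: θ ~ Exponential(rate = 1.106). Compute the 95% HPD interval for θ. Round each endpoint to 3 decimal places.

The exponential density is strictly decreasing on [0, ∞), so the HPD interval is anchored at 0: [0, q] with P(θ ≤ q) = 0.95.
q = −ln(1 − 0.95) / 1.106 = 2.9957 / 1.106 = 2.709.

[0.000, 2.709]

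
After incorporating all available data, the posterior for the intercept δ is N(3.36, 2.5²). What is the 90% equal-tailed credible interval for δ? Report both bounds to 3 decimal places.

The posterior is symmetric, so the 90% equal-tailed interval is δ = 3.36 ± z·2.5 with z = 1.645.
Half-width: 1.645 × 2.5 = 4.112.
3.36 − 4.112 = -0.752; 3.36 + 4.112 = 7.472.

[-0.752, 7.472]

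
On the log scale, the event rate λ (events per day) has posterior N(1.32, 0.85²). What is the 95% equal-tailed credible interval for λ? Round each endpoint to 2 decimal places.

[0.71, 19.81]

On the log scale the 95% interval is 1.32 ± 1.960 × 0.85 = [-0.3460, 2.9860].
Exponentiate: [e^-0.3460, e^2.9860] = [0.71, 19.81].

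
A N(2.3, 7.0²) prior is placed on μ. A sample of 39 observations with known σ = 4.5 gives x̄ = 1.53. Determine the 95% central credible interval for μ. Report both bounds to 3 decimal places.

Posterior precision = 1/7.0² + 39/4.5² = 0.0204 + 1.9259 = 1.9463, so posterior SD = 0.7168.
Posterior mean = (2.3/7.0² + 39·1.53/4.5²) / 1.9463 = 1.5381.
Interval: 1.5381 ± 1.960 × 0.7168 → [0.133, 2.943].

[0.133, 2.943]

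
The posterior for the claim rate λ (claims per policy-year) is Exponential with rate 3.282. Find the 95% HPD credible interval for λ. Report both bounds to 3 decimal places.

The exponential density is strictly decreasing on [0, ∞), so the HPD interval is anchored at 0: [0, q] with P(λ ≤ q) = 0.95.
q = −ln(1 − 0.95) / 3.282 = 2.9957 / 3.282 = 0.913.

[0.000, 0.913]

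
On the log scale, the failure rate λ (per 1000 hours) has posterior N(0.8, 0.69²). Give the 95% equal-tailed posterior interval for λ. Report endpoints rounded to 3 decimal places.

[0.576, 8.605]

On the log scale the 95% interval is 0.8 ± 1.960 × 0.69 = [-0.5524, 2.1524].
Exponentiate: [e^-0.5524, e^2.1524] = [0.576, 8.605].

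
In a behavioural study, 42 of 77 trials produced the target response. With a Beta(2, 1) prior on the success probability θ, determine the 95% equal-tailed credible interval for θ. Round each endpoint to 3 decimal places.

Posterior: Beta(2+42, 1+35) = Beta(44, 36).
Equal-tailed 95% interval: the 0.025 and 0.975 quantiles of Beta(44, 36).
Posterior mean ≈ 0.550, SD ≈ 0.055; a Normal approximation gives roughly [0.442, 0.658].
Exact: F⁻¹(0.025) = 0.441; F⁻¹(0.975) = 0.657.

[0.441, 0.657]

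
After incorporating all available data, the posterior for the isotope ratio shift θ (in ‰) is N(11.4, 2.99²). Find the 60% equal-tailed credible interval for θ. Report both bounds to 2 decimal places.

[8.88, 13.92]

The posterior is symmetric, so the 60% equal-tailed interval is θ = 11.4 ± z·2.99 with z = 0.842.
Half-width: 0.842 × 2.99 = 2.52.
11.4 − 2.52 = 8.88; 11.4 + 2.52 = 13.92.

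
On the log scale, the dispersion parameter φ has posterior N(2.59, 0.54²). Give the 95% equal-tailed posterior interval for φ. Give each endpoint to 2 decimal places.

On the log scale the 95% interval is 2.59 ± 1.960 × 0.54 = [1.5316, 3.6484].
Exponentiate: [e^1.5316, e^3.6484] = [4.63, 38.41].

[4.63, 38.41]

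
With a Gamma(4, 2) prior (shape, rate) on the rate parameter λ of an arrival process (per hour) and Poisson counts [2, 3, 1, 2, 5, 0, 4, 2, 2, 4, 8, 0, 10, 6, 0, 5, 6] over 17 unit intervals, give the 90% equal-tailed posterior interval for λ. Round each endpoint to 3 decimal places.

[2.707, 4.090]

Posterior: Gamma(4+60, 2+17) = Gamma(64, 19) (shape, rate).
Equal-tailed 90% interval: Gamma(64, 19) quantiles at 0.05 and 0.95.
Posterior mean ≈ 3.368, SD ≈ 0.421; a Normal approximation gives roughly [2.676, 4.061].
Exact: lower = 2.707; upper = 4.090.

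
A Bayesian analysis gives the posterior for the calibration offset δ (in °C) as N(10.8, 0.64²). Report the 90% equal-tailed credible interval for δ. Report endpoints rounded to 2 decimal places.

The posterior is symmetric, so the 90% equal-tailed interval is δ = 10.8 ± z·0.64 with z = 1.645.
Half-width: 1.645 × 0.64 = 1.05.
10.8 − 1.05 = 9.75; 10.8 + 1.05 = 11.85.

[9.75, 11.85]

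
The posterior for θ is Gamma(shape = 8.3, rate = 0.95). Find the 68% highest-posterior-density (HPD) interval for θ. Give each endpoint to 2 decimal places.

[5.17, 10.91]

The posterior is unimodal and skewed, so the HPD interval has equal density at both endpoints and is the shortest 68% interval.
Solving f(5.17) = f(10.91) with F(10.91) − F(5.17) = 0.68 gives [5.17, 10.91].
For comparison, the equal-tailed interval is [5.78, 11.69]; the HPD is narrower and shifted toward the mode.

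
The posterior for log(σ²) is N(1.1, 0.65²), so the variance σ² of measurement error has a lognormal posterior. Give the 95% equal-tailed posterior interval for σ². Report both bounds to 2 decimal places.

[0.84, 10.74]

On the log scale the 95% interval is 1.1 ± 1.960 × 0.65 = [-0.1740, 2.3740].
Exponentiate: [e^-0.1740, e^2.3740] = [0.84, 10.74].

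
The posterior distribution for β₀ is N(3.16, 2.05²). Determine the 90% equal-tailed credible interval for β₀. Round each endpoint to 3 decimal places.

[-0.212, 6.532]

The posterior is symmetric, so the 90% equal-tailed interval is β₀ = 3.16 ± z·2.05 with z = 1.645.
Half-width: 1.645 × 2.05 = 3.372.
3.16 − 3.372 = -0.212; 3.16 + 3.372 = 6.532.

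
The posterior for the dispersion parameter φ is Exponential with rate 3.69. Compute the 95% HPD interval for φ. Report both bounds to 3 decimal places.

[0.000, 0.812]

The exponential density is strictly decreasing on [0, ∞), so the HPD interval is anchored at 0: [0, q] with P(φ ≤ q) = 0.95.
q = −ln(1 − 0.95) / 3.69 = 2.9957 / 3.69 = 0.812.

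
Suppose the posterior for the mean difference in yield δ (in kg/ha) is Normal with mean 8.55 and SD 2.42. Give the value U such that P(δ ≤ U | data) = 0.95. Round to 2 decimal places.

Need U with P(δ ≤ U) = 0.95: U = 8.55 + z_{0.05}·2.42.
z = 1.645; U = 8.55 + 1.645 × 2.42 = 12.53.

12.53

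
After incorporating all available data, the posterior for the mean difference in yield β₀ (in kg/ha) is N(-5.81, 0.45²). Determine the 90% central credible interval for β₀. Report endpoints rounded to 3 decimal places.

[-6.550, -5.070]

The posterior is symmetric, so the 90% equal-tailed interval is β₀ = -5.81 ± z·0.45 with z = 1.645.
Half-width: 1.645 × 0.45 = 0.740.
-5.81 − 0.740 = -6.550; -5.81 + 0.740 = -5.070.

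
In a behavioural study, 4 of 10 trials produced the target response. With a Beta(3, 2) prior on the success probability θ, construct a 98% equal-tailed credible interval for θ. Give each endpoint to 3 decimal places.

Posterior: Beta(3+4, 2+6) = Beta(7, 8).
Equal-tailed 98% interval: the 0.01 and 0.99 quantiles of Beta(7, 8).
Posterior mean ≈ 0.467, SD ≈ 0.125; a Normal approximation gives roughly [0.177, 0.757].
Exact: F⁻¹(0.01) = 0.195; F⁻¹(0.99) = 0.751.

[0.195, 0.751]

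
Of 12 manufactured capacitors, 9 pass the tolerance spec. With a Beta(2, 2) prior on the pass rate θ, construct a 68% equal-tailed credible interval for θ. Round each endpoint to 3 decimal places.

Posterior: Beta(2+9, 2+3) = Beta(11, 5).
Equal-tailed 68% interval: the 0.16 and 0.84 quantiles of Beta(11, 5).
Posterior mean ≈ 0.688, SD ≈ 0.112; a Normal approximation gives roughly [0.576, 0.799].
Exact: F⁻¹(0.16) = 0.573; F⁻¹(0.84) = 0.802.

[0.573, 0.802]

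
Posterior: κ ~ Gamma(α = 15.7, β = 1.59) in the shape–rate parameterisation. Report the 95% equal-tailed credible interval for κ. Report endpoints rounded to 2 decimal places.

Posterior: Gamma(shape 15.7, rate 1.59).
Equal-tailed 95% interval: Gamma(15.7, 1.59) quantiles at 0.025 and 0.975.
Posterior mean ≈ 9.87, SD ≈ 2.49; a Normal approximation gives roughly [4.99, 14.76].
Exact: lower = 5.61; upper = 15.32.

[5.61, 15.32]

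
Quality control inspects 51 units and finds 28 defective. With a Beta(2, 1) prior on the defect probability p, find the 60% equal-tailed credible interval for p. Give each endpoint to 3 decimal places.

Posterior: Beta(2+28, 1+23) = Beta(30, 24).
Equal-tailed 60% interval: the 0.2 and 0.8 quantiles of Beta(30, 24).
Posterior mean ≈ 0.556, SD ≈ 0.067; a Normal approximation gives roughly [0.499, 0.612].
Exact: F⁻¹(0.2) = 0.499; F⁻¹(0.8) = 0.613.

[0.499, 0.613]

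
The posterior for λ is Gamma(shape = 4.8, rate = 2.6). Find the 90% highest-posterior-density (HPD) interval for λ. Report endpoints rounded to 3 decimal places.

The posterior is unimodal and skewed, so the HPD interval has equal density at both endpoints and is the shortest 90% interval.
Solving f(0.535) = f(3.107) with F(3.107) − F(0.535) = 0.90 gives [0.535, 3.107].
For comparison, the equal-tailed interval is [0.710, 3.414]; the HPD is narrower and shifted toward the mode.

[0.535, 3.107]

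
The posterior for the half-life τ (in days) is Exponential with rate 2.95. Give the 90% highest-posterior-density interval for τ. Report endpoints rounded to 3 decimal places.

The exponential density is strictly decreasing on [0, ∞), so the HPD interval is anchored at 0: [0, q] with P(τ ≤ q) = 0.90.
q = −ln(1 − 0.90) / 2.95 = 2.3026 / 2.95 = 0.781.

[0.000, 0.781]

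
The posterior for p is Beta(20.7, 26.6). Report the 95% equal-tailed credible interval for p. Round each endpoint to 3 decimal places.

[0.301, 0.579]

Posterior: Beta(20.7, 26.6).
Equal-tailed 95% interval: the 0.025 and 0.975 quantiles of Beta(20.7, 26.6).
Posterior mean ≈ 0.438, SD ≈ 0.071; a Normal approximation gives roughly [0.298, 0.578].
Exact: F⁻¹(0.025) = 0.301; F⁻¹(0.975) = 0.579.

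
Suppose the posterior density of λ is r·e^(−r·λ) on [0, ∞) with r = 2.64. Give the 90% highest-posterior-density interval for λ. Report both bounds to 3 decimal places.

[0.000, 0.872]

The exponential density is strictly decreasing on [0, ∞), so the HPD interval is anchored at 0: [0, q] with P(λ ≤ q) = 0.90.
q = −ln(1 − 0.90) / 2.64 = 2.3026 / 2.64 = 0.872.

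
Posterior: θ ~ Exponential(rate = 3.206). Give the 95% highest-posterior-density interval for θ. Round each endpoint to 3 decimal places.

[0.000, 0.934]

The exponential density is strictly decreasing on [0, ∞), so the HPD interval is anchored at 0: [0, q] with P(θ ≤ q) = 0.95.
q = −ln(1 − 0.95) / 3.206 = 2.9957 / 3.206 = 0.934.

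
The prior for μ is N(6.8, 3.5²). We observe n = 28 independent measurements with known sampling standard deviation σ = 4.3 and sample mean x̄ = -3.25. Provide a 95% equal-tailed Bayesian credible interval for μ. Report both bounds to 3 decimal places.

Posterior precision = 1/3.5² + 28/4.3² = 0.0816 + 1.5143 = 1.5960, so posterior SD = 0.7916.
Posterior mean = (6.8/3.5² + 28·-3.25/4.3²) / 1.5960 = -2.7359.
Interval: -2.7359 ± 1.960 × 0.7916 → [-4.287, -1.185].

[-4.287, -1.185]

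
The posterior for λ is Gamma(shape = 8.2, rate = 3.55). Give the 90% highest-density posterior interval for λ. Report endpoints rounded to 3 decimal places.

[1.016, 3.558]

The posterior is unimodal and skewed, so the HPD interval has equal density at both endpoints and is the shortest 90% interval.
Solving f(1.016) = f(3.558) with F(3.558) − F(1.016) = 0.90 gives [1.016, 3.558].
For comparison, the equal-tailed interval is [1.161, 3.777]; the HPD is narrower and shifted toward the mode.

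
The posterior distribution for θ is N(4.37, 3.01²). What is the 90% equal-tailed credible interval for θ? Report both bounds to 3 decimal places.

The posterior is symmetric, so the 90% equal-tailed interval is θ = 4.37 ± z·3.01 with z = 1.645.
Half-width: 1.645 × 3.01 = 4.951.
4.37 − 4.951 = -0.581; 4.37 + 4.951 = 9.321.

[-0.581, 9.321]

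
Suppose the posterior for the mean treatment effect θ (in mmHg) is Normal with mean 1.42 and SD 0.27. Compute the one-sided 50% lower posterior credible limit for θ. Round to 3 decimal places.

1.420

Need L with P(θ ≥ L) = 0.50: L = 1.42 − z_{0.5}·0.27.
z = 0.000; L = 1.42 − 0.000 × 0.27 = 1.420.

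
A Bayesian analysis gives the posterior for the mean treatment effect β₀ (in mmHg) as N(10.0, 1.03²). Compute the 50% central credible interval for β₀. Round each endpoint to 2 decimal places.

The posterior is symmetric, so the 50% equal-tailed interval is β₀ = 10.0 ± z·1.03 with z = 0.674.
Half-width: 0.674 × 1.03 = 0.69.
10.0 − 0.69 = 9.31; 10.0 + 0.69 = 10.69.

[9.31, 10.69]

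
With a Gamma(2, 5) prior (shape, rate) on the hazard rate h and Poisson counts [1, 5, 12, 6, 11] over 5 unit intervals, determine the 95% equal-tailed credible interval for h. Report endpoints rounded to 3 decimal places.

Posterior: Gamma(2+35, 5+5) = Gamma(37, 10) (shape, rate).
Equal-tailed 95% interval: Gamma(37, 10) quantiles at 0.025 and 0.975.
Posterior mean ≈ 3.700, SD ≈ 0.608; a Normal approximation gives roughly [2.508, 4.892].
Exact: lower = 2.605; upper = 4.984.

[2.605, 4.984]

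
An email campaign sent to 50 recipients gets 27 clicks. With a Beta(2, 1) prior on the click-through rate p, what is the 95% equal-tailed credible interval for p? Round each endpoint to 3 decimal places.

Posterior: Beta(2+27, 1+23) = Beta(29, 24).
Equal-tailed 95% interval: the 0.025 and 0.975 quantiles of Beta(29, 24).
Posterior mean ≈ 0.547, SD ≈ 0.068; a Normal approximation gives roughly [0.414, 0.680].
Exact: F⁻¹(0.025) = 0.413; F⁻¹(0.975) = 0.678.

[0.413, 0.678]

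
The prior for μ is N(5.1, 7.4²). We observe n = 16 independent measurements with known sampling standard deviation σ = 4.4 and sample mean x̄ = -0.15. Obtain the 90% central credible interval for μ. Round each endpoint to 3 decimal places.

Posterior precision = 1/7.4² + 16/4.4² = 0.0183 + 0.8264 = 0.8447, so posterior SD = 1.0880.
Posterior mean = (5.1/7.4² + 16·-0.15/4.4²) / 0.8447 = -0.0365.
Interval: -0.0365 ± 1.645 × 1.0880 → [-1.826, 1.753].

[-1.826, 1.753]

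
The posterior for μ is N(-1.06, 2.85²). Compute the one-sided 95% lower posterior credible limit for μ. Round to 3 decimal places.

-5.748

Need L with P(μ ≥ L) = 0.95: L = -1.06 − z_{0.05}·2.85.
z = 1.645; L = -1.06 − 1.645 × 2.85 = -5.748.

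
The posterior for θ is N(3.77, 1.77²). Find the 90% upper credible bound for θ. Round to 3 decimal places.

Need U with P(θ ≤ U) = 0.90: U = 3.77 + z_{0.1}·1.77.
z = 1.282; U = 3.77 + 1.282 × 1.77 = 6.038.

6.038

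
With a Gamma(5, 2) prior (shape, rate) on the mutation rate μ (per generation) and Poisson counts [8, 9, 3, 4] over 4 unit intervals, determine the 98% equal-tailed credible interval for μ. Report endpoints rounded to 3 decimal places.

[2.993, 7.163]

Posterior: Gamma(5+24, 2+4) = Gamma(29, 6) (shape, rate).
Equal-tailed 98% interval: Gamma(29, 6) quantiles at 0.01 and 0.99.
Posterior mean ≈ 4.833, SD ≈ 0.898; a Normal approximation gives roughly [2.745, 6.921].
Exact: lower = 2.993; upper = 7.163.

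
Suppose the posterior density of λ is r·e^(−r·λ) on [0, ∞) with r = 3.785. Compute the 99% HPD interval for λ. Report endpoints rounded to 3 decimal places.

The exponential density is strictly decreasing on [0, ∞), so the HPD interval is anchored at 0: [0, q] with P(λ ≤ q) = 0.99.
q = −ln(1 − 0.99) / 3.785 = 4.6052 / 3.785 = 1.217.

[0.000, 1.217]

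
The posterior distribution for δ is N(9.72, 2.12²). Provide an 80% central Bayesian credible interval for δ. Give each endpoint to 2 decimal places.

[7.00, 12.44]

The posterior is symmetric, so the 80% equal-tailed interval is δ = 9.72 ± z·2.12 with z = 1.282.
Half-width: 1.282 × 2.12 = 2.72.
9.72 − 2.72 = 7.00; 9.72 + 2.72 = 12.44.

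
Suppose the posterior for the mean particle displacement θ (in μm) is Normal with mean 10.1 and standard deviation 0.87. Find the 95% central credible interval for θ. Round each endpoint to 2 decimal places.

[8.39, 11.81]

The posterior is symmetric, so the 95% equal-tailed interval is θ = 10.1 ± z·0.87 with z = 1.960.
Half-width: 1.960 × 0.87 = 1.71.
10.1 − 1.71 = 8.39; 10.1 + 1.71 = 11.81.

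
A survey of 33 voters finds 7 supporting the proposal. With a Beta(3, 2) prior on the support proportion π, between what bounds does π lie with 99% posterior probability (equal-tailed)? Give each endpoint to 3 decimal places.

[0.109, 0.463]

Posterior: Beta(3+7, 2+26) = Beta(10, 28).
Equal-tailed 99% interval: the 0.005 and 0.995 quantiles of Beta(10, 28).
Posterior mean ≈ 0.263, SD ≈ 0.071; a Normal approximation gives roughly [0.082, 0.445].
Exact: F⁻¹(0.005) = 0.109; F⁻¹(0.995) = 0.463.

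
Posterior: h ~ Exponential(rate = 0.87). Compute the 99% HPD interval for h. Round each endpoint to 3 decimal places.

The exponential density is strictly decreasing on [0, ∞), so the HPD interval is anchored at 0: [0, q] with P(h ≤ q) = 0.99.
q = −ln(1 − 0.99) / 0.87 = 4.6052 / 0.87 = 5.293.

[0.000, 5.293]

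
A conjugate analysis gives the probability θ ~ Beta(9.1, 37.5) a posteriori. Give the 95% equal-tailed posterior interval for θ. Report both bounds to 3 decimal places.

Posterior: Beta(9.1, 37.5).
Equal-tailed 95% interval: the 0.025 and 0.975 quantiles of Beta(9.1, 37.5).
Posterior mean ≈ 0.195, SD ≈ 0.057; a Normal approximation gives roughly [0.083, 0.308].
Exact: F⁻¹(0.025) = 0.096; F⁻¹(0.975) = 0.319.

[0.096, 0.319]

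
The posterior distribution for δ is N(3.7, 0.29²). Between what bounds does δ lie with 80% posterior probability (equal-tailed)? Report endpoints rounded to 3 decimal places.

[3.328, 4.072]

The posterior is symmetric, so the 80% equal-tailed interval is δ = 3.7 ± z·0.29 with z = 1.282.
Half-width: 1.282 × 0.29 = 0.372.
3.7 − 0.372 = 3.328; 3.7 + 0.372 = 4.072.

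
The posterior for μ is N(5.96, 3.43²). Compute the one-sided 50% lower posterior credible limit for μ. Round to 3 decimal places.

5.960

Need L with P(μ ≥ L) = 0.50: L = 5.96 − z_{0.5}·3.43.
z = 0.000; L = 5.96 − 0.000 × 3.43 = 5.960.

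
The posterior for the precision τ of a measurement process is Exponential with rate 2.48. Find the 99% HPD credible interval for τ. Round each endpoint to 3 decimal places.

[0.000, 1.857]

The exponential density is strictly decreasing on [0, ∞), so the HPD interval is anchored at 0: [0, q] with P(τ ≤ q) = 0.99.
q = −ln(1 − 0.99) / 2.48 = 4.6052 / 2.48 = 1.857.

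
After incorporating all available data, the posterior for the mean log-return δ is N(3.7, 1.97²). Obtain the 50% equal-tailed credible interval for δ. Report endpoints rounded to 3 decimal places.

The posterior is symmetric, so the 50% equal-tailed interval is δ = 3.7 ± z·1.97 with z = 0.674.
Half-width: 0.674 × 1.97 = 1.329.
3.7 − 1.329 = 2.371; 3.7 + 1.329 = 5.029.

[2.371, 5.029]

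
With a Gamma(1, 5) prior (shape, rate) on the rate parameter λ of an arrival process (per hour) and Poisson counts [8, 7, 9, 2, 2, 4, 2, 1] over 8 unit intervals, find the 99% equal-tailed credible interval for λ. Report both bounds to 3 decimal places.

[1.725, 4.102]

Posterior: Gamma(1+35, 5+8) = Gamma(36, 13) (shape, rate).
Equal-tailed 99% interval: Gamma(36, 13) quantiles at 0.005 and 0.995.
Posterior mean ≈ 2.769, SD ≈ 0.462; a Normal approximation gives roughly [1.580, 3.958].
Exact: lower = 1.725; upper = 4.102.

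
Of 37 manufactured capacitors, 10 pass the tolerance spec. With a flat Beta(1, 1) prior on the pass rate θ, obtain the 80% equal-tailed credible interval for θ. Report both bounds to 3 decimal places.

Posterior: Beta(1+10, 1+27) = Beta(11, 28).
Equal-tailed 80% interval: the 0.1 and 0.9 quantiles of Beta(11, 28).
Posterior mean ≈ 0.282, SD ≈ 0.071; a Normal approximation gives roughly [0.191, 0.373].
Exact: F⁻¹(0.1) = 0.193; F⁻¹(0.9) = 0.376.

[0.193, 0.376]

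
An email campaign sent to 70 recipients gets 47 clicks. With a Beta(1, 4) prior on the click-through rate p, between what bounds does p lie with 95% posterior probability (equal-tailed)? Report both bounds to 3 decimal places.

[0.529, 0.744]

Posterior: Beta(1+47, 4+23) = Beta(48, 27).
Equal-tailed 95% interval: the 0.025 and 0.975 quantiles of Beta(48, 27).
Posterior mean ≈ 0.640, SD ≈ 0.055; a Normal approximation gives roughly [0.532, 0.748].
Exact: F⁻¹(0.025) = 0.529; F⁻¹(0.975) = 0.744.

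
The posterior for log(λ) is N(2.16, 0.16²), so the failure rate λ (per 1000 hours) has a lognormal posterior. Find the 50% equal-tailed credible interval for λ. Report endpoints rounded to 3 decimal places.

[7.784, 9.659]

On the log scale the 50% interval is 2.16 ± 0.674 × 0.16 = [2.0521, 2.2679].
Exponentiate: [e^2.0521, e^2.2679] = [7.784, 9.659].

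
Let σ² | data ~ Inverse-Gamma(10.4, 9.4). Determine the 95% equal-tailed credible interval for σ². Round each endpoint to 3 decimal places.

Inverse-Gamma(10.4, 9.4) quantiles: F⁻¹(0.025) and F⁻¹(0.975).
Equivalently, 1/σ² ~ Gamma(10.4, rate = 9.4); invert its 0.975 and 0.025 quantiles.
Posterior mean ≈ 1.000, SD ≈ 0.345; a Normal approximation gives roughly [0.324, 1.676].
Exact: lower = 0.534; upper = 1.853.

[0.534, 1.853]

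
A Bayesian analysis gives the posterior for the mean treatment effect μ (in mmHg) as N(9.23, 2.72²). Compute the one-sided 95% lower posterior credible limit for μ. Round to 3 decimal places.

Need L with P(μ ≥ L) = 0.95: L = 9.23 − z_{0.05}·2.72.
z = 1.645; L = 9.23 − 1.645 × 2.72 = 4.756.

4.756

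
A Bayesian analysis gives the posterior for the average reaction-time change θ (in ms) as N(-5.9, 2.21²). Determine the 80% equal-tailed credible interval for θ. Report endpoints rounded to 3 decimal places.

[-8.732, -3.068]

The posterior is symmetric, so the 80% equal-tailed interval is θ = -5.9 ± z·2.21 with z = 1.282.
Half-width: 1.282 × 2.21 = 2.832.
-5.9 − 2.832 = -8.732; -5.9 + 2.832 = -3.068.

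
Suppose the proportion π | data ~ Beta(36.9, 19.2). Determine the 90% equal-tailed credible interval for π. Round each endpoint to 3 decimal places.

[0.551, 0.758]

Posterior: Beta(36.9, 19.2).
Equal-tailed 90% interval: the 0.05 and 0.95 quantiles of Beta(36.9, 19.2).
Posterior mean ≈ 0.658, SD ≈ 0.063; a Normal approximation gives roughly [0.554, 0.761].
Exact: F⁻¹(0.05) = 0.551; F⁻¹(0.95) = 0.758.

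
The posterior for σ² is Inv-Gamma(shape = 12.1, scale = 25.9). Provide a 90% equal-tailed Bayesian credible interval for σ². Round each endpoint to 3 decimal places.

[1.413, 3.700]

Inverse-Gamma(12.1, 25.9) quantiles: F⁻¹(0.05) and F⁻¹(0.95).
Equivalently, 1/σ² ~ Gamma(12.1, rate = 25.9); invert its 0.95 and 0.05 quantiles.
Posterior mean ≈ 2.333, SD ≈ 0.734; a Normal approximation gives roughly [1.126, 3.541].
Exact: lower = 1.413; upper = 3.700.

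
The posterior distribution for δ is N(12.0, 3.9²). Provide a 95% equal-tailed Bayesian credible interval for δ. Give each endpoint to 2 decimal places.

[4.36, 19.64]

The posterior is symmetric, so the 95% equal-tailed interval is δ = 12.0 ± z·3.9 with z = 1.960.
Half-width: 1.960 × 3.9 = 7.64.
12.0 − 7.64 = 4.36; 12.0 + 7.64 = 19.64.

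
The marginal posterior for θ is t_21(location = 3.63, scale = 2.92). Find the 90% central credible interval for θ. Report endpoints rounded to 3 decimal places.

The t_21 distribution is symmetric; the 90% interval is 3.63 ± t·2.92 with t_{0.95,21} = 1.721.
Half-width: 1.721 × 2.92 = 5.025.
3.63 − 5.025 = -1.395; 3.63 + 5.025 = 8.655.

[-1.395, 8.655]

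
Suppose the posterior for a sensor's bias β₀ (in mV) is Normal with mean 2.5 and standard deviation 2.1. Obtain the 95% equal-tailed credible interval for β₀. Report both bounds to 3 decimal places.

[-1.616, 6.616]

The posterior is symmetric, so the 95% equal-tailed interval is β₀ = 2.5 ± z·2.1 with z = 1.960.
Half-width: 1.960 × 2.1 = 4.116.
2.5 − 4.116 = -1.616; 2.5 + 4.116 = 6.616.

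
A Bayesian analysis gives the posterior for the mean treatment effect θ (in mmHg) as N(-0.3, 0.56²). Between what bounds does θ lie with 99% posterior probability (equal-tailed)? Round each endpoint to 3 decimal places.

The posterior is symmetric, so the 99% equal-tailed interval is θ = -0.3 ± z·0.56 with z = 2.576.
Half-width: 2.576 × 0.56 = 1.442.
-0.3 − 1.442 = -1.742; -0.3 + 1.442 = 1.142.

[-1.742, 1.142]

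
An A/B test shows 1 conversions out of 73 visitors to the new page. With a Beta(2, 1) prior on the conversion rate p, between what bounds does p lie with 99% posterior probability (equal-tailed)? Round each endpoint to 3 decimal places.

[0.005, 0.118]

Posterior: Beta(2+1, 1+72) = Beta(3, 73).
Equal-tailed 99% interval: the 0.005 and 0.995 quantiles of Beta(3, 73).
Posterior mean ≈ 0.039, SD ≈ 0.022; a Normal approximation gives roughly [-0.018, 0.097].
Exact: F⁻¹(0.005) = 0.005; F⁻¹(0.995) = 0.118.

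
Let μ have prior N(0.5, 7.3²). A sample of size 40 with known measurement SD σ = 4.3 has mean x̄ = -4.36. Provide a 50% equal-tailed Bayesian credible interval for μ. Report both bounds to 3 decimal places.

Posterior precision = 1/7.3² + 40/4.3² = 0.0188 + 2.1633 = 2.1821, so posterior SD = 0.6770.
Posterior mean = (0.5/7.3² + 40·-4.36/4.3²) / 2.1821 = -4.3182.
Interval: -4.3182 ± 0.674 × 0.6770 → [-4.775, -3.862].

[-4.775, -3.862]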